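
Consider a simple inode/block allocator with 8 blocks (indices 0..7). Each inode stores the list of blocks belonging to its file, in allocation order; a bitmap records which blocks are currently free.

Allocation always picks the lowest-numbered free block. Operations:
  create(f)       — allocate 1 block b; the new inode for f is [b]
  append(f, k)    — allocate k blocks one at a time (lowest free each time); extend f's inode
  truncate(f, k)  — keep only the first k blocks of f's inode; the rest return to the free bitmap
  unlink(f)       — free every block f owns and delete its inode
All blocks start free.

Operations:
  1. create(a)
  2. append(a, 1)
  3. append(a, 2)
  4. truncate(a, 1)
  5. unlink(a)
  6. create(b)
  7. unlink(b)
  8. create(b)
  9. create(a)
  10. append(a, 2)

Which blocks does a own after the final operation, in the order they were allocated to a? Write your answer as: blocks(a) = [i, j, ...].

blocks(a) = [1, 2, 3]

create(a): bitmap=F....... | a=[0]
append(a, 1): bitmap=FF...... | a=[0, 1]
append(a, 2): bitmap=FFFF.... | a=[0, 1, 2, 3]
truncate(a, 1): bitmap=F....... | a=[0]
unlink(a): bitmap=........ | 
create(b): bitmap=F....... | b=[0]
unlink(b): bitmap=........ | 
create(b): bitmap=F....... | b=[0]
create(a): bitmap=FF...... | a=[1] b=[0]
append(a, 2): bitmap=FFFF.... | a=[1, 2, 3] b=[0]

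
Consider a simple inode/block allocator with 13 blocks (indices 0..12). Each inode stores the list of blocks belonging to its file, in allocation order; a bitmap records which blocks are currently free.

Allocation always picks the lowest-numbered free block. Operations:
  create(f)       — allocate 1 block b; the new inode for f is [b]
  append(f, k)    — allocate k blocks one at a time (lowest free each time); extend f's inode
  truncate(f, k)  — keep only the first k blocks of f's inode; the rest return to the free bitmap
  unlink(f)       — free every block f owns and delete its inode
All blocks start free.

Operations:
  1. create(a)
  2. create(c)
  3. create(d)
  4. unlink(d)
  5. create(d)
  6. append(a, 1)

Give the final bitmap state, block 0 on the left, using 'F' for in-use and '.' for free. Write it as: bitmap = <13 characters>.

after create(a) → a:[0]  free=[F............]
after create(c) → a:[0], c:[1]  free=[FF...........]
after create(d) → a:[0], c:[1], d:[2]  free=[FFF..........]
after unlink(d) → a:[0], c:[1]  free=[FF...........]
after create(d) → a:[0], c:[1], d:[2]  free=[FFF..........]
after append(a, 1) → a:[0, 3], c:[1], d:[2]  free=[FFFF.........]

bitmap = FFFF.........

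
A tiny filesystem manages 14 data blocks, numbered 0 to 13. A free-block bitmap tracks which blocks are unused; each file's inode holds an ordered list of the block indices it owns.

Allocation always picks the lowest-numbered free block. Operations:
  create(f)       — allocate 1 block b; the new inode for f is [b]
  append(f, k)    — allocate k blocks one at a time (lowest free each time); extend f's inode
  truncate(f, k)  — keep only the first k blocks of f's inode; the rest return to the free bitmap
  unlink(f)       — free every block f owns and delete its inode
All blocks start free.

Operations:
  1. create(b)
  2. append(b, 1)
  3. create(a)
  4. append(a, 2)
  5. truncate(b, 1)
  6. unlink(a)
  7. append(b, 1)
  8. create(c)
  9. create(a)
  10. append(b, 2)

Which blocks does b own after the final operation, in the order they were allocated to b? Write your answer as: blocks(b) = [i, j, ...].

[1] create(b) — b=0 (map F.............)
[2] append(b, 1) — b=0,1 (map FF............)
[3] create(a) — a=2 b=0,1 (map FFF...........)
[4] append(a, 2) — a=2,3,4 b=0,1 (map FFFFF.........)
[5] truncate(b, 1) — a=2,3,4 b=0 (map F.FFF.........)
[6] unlink(a) — b=0 (map F.............)
[7] append(b, 1) — b=0,1 (map FF............)
[8] create(c) — b=0,1 c=2 (map FFF...........)
[9] create(a) — a=3 b=0,1 c=2 (map FFFF..........)
[10] append(b, 2) — a=3 b=0,1,4,5 c=2 (map FFFFFF........)

blocks(b) = [0, 1, 4, 5]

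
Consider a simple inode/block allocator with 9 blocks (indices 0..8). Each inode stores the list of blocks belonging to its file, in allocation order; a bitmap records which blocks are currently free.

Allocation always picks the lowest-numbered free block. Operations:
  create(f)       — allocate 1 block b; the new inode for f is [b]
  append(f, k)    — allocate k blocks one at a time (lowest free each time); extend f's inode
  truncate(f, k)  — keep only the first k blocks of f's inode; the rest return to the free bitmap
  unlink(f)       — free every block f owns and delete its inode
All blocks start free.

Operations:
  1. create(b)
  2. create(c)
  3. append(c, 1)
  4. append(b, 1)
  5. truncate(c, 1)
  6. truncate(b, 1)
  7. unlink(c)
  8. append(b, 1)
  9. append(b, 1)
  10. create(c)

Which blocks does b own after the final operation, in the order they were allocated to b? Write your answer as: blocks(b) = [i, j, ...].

blocks(b) = [0, 1, 2]

  1. create(b)  ⇒  F........  {b→[0]}
  2. create(c)  ⇒  FF.......  {b→[0]; c→[1]}
  3. append(c, 1)  ⇒  FFF......  {b→[0]; c→[1, 2]}
  4. append(b, 1)  ⇒  FFFF.....  {b→[0, 3]; c→[1, 2]}
  5. truncate(c, 1)  ⇒  FF.F.....  {b→[0, 3]; c→[1]}
  6. truncate(b, 1)  ⇒  FF.......  {b→[0]; c→[1]}
  7. unlink(c)  ⇒  F........  {b→[0]}
  8. append(b, 1)  ⇒  FF.......  {b→[0, 1]}
  9. append(b, 1)  ⇒  FFF......  {b→[0, 1, 2]}
  10. create(c)  ⇒  FFFF.....  {b→[0, 1, 2]; c→[3]}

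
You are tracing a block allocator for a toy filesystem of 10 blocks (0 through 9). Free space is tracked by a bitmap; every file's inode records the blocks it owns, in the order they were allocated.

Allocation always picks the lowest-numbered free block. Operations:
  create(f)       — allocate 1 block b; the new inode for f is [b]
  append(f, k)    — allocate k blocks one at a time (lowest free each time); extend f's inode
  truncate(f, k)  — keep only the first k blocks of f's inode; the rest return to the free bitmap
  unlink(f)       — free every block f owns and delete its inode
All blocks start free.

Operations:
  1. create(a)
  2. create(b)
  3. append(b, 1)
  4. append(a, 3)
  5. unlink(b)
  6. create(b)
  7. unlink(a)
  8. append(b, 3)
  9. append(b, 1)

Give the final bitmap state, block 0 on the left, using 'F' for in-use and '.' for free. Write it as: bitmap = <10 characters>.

  1. create(a)  ⇒  F.........  {a→[0]}
  2. create(b)  ⇒  FF........  {a→[0]; b→[1]}
  3. append(b, 1)  ⇒  FFF.......  {a→[0]; b→[1, 2]}
  4. append(a, 3)  ⇒  FFFFFF....  {a→[0, 3, 4, 5]; b→[1, 2]}
  5. unlink(b)  ⇒  F..FFF....  {a→[0, 3, 4, 5]}
  6. create(b)  ⇒  FF.FFF....  {a→[0, 3, 4, 5]; b→[1]}
  7. unlink(a)  ⇒  .F........  {b→[1]}
  8. append(b, 3)  ⇒  FFFF......  {b→[1, 0, 2, 3]}
  9. append(b, 1)  ⇒  FFFFF.....  {b→[1, 0, 2, 3, 4]}

bitmap = FFFFF.....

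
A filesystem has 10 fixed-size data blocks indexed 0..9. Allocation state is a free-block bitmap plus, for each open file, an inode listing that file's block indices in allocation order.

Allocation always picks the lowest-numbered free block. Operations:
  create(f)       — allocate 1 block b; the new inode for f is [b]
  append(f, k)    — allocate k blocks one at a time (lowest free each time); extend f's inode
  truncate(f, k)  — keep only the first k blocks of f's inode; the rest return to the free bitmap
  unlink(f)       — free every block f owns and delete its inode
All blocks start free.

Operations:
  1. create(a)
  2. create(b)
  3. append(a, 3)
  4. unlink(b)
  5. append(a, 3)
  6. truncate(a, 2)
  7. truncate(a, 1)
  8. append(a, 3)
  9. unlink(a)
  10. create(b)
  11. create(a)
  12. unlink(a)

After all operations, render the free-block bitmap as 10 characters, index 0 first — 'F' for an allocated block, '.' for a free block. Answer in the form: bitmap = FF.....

bitmap = F.........

[1] create(a) — a=0 (map F.........)
[2] create(b) — a=0 b=1 (map FF........)
[3] append(a, 3) — a=0,2,3,4 b=1 (map FFFFF.....)
[4] unlink(b) — a=0,2,3,4 (map F.FFF.....)
[5] append(a, 3) — a=0,2,3,4,1,5,6 (map FFFFFFF...)
[6] truncate(a, 2) — a=0,2 (map F.F.......)
[7] truncate(a, 1) — a=0 (map F.........)
[8] append(a, 3) — a=0,1,2,3 (map FFFF......)
[9] unlink(a) —  (map ..........)
[10] create(b) — b=0 (map F.........)
[11] create(a) — a=1 b=0 (map FF........)
[12] unlink(a) — b=0 (map F.........)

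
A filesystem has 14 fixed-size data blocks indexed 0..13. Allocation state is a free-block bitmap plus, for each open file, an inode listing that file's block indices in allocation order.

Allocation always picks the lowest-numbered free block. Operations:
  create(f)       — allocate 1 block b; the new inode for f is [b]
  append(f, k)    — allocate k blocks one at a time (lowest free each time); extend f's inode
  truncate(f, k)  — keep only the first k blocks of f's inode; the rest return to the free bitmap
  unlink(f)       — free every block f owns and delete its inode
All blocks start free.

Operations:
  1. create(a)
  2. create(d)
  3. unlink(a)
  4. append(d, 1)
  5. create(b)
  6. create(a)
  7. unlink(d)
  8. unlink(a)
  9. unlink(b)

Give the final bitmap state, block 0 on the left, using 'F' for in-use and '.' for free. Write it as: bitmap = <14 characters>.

bitmap = ..............

create(a): bitmap=F............. | a=[0]
create(d): bitmap=FF............ | a=[0] d=[1]
unlink(a): bitmap=.F............ | d=[1]
append(d, 1): bitmap=FF............ | d=[1, 0]
create(b): bitmap=FFF........... | b=[2] d=[1, 0]
create(a): bitmap=FFFF.......... | a=[3] b=[2] d=[1, 0]
unlink(d): bitmap=..FF.......... | a=[3] b=[2]
unlink(a): bitmap=..F........... | b=[2]
unlink(b): bitmap=.............. | 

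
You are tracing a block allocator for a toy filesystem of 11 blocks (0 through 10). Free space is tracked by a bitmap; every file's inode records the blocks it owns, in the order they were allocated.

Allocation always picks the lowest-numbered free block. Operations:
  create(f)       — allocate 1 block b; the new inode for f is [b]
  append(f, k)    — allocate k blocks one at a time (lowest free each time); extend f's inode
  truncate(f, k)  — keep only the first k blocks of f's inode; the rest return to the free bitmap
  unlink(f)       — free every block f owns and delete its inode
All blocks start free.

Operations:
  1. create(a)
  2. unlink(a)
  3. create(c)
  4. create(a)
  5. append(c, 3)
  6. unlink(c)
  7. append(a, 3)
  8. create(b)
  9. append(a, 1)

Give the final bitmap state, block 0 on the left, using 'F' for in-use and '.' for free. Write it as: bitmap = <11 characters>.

bitmap = FFFFFF.....

  1. create(a)  ⇒  F..........  {a→[0]}
  2. unlink(a)  ⇒  ...........  {}
  3. create(c)  ⇒  F..........  {c→[0]}
  4. create(a)  ⇒  FF.........  {a→[1]; c→[0]}
  5. append(c, 3)  ⇒  FFFFF......  {a→[1]; c→[0, 2, 3, 4]}
  6. unlink(c)  ⇒  .F.........  {a→[1]}
  7. append(a, 3)  ⇒  FFFF.......  {a→[1, 0, 2, 3]}
  8. create(b)  ⇒  FFFFF......  {a→[1, 0, 2, 3]; b→[4]}
  9. append(a, 1)  ⇒  FFFFFF.....  {a→[1, 0, 2, 3, 5]; b→[4]}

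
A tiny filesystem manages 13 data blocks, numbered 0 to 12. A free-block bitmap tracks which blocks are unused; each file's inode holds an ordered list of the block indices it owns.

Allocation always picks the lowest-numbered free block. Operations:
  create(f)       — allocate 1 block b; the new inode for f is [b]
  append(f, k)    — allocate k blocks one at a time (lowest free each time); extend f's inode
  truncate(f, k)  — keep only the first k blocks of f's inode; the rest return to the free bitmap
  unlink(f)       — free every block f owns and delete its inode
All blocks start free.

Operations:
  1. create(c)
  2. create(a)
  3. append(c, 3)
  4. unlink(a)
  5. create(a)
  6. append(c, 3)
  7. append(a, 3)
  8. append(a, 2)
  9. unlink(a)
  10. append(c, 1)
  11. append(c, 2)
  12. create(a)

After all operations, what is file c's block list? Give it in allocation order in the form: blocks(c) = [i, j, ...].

after create(c) → c:[0]  free=[F............]
after create(a) → a:[1], c:[0]  free=[FF...........]
after append(c, 3) → a:[1], c:[0, 2, 3, 4]  free=[FFFFF........]
after unlink(a) → c:[0, 2, 3, 4]  free=[F.FFF........]
after create(a) → a:[1], c:[0, 2, 3, 4]  free=[FFFFF........]
after append(c, 3) → a:[1], c:[0, 2, 3, 4, 5, 6, 7]  free=[FFFFFFFF.....]
after append(a, 3) → a:[1, 8, 9, 10], c:[0, 2, 3, 4, 5, 6, 7]  free=[FFFFFFFFFFF..]
after append(a, 2) → a:[1, 8, 9, 10, 11, 12], c:[0, 2, 3, 4, 5, 6, 7]  free=[FFFFFFFFFFFFF]
after unlink(a) → c:[0, 2, 3, 4, 5, 6, 7]  free=[F.FFFFFF.....]
after append(c, 1) → c:[0, 2, 3, 4, 5, 6, 7, 1]  free=[FFFFFFFF.....]
after append(c, 2) → c:[0, 2, 3, 4, 5, 6, 7, 1, 8, 9]  free=[FFFFFFFFFF...]
after create(a) → a:[10], c:[0, 2, 3, 4, 5, 6, 7, 1, 8, 9]  free=[FFFFFFFFFFF..]

blocks(c) = [0, 2, 3, 4, 5, 6, 7, 1, 8, 9]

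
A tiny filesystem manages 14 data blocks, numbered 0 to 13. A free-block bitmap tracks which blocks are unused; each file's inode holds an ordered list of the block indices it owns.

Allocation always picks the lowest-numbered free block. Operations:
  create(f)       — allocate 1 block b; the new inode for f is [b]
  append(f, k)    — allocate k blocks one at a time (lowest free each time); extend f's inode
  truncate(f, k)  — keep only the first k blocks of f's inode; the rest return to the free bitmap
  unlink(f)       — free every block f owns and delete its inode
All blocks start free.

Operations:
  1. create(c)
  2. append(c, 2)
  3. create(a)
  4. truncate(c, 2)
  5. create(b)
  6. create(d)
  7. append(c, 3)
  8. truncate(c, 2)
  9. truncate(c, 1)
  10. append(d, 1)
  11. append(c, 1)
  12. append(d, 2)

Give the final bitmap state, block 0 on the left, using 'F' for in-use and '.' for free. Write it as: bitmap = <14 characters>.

bitmap = FFFFFFFF......

after create(c) → c:[0]  free=[F.............]
after append(c, 2) → c:[0, 1, 2]  free=[FFF...........]
after create(a) → a:[3], c:[0, 1, 2]  free=[FFFF..........]
after truncate(c, 2) → a:[3], c:[0, 1]  free=[FF.F..........]
after create(b) → a:[3], b:[2], c:[0, 1]  free=[FFFF..........]
after create(d) → a:[3], b:[2], c:[0, 1], d:[4]  free=[FFFFF.........]
after append(c, 3) → a:[3], b:[2], c:[0, 1, 5, 6, 7], d:[4]  free=[FFFFFFFF......]
after truncate(c, 2) → a:[3], b:[2], c:[0, 1], d:[4]  free=[FFFFF.........]
after truncate(c, 1) → a:[3], b:[2], c:[0], d:[4]  free=[F.FFF.........]
after append(d, 1) → a:[3], b:[2], c:[0], d:[4, 1]  free=[FFFFF.........]
after append(c, 1) → a:[3], b:[2], c:[0, 5], d:[4, 1]  free=[FFFFFF........]
after append(d, 2) → a:[3], b:[2], c:[0, 5], d:[4, 1, 6, 7]  free=[FFFFFFFF......]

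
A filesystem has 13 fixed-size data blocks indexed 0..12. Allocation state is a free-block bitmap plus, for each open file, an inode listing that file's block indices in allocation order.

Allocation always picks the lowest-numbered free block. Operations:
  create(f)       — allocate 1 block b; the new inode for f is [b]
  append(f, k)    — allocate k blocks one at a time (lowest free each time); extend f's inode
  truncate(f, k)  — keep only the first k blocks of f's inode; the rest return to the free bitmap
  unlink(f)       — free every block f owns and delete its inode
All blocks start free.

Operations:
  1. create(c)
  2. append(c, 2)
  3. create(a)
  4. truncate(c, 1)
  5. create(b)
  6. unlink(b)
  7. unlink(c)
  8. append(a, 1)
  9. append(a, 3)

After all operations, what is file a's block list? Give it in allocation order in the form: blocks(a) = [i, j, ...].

blocks(a) = [3, 0, 1, 2, 4]

  1. create(c)  ⇒  F............  {c→[0]}
  2. append(c, 2)  ⇒  FFF..........  {c→[0, 1, 2]}
  3. create(a)  ⇒  FFFF.........  {a→[3]; c→[0, 1, 2]}
  4. truncate(c, 1)  ⇒  F..F.........  {a→[3]; c→[0]}
  5. create(b)  ⇒  FF.F.........  {a→[3]; b→[1]; c→[0]}
  6. unlink(b)  ⇒  F..F.........  {a→[3]; c→[0]}
  7. unlink(c)  ⇒  ...F.........  {a→[3]}
  8. append(a, 1)  ⇒  F..F.........  {a→[3, 0]}
  9. append(a, 3)  ⇒  FFFFF........  {a→[3, 0, 1, 2, 4]}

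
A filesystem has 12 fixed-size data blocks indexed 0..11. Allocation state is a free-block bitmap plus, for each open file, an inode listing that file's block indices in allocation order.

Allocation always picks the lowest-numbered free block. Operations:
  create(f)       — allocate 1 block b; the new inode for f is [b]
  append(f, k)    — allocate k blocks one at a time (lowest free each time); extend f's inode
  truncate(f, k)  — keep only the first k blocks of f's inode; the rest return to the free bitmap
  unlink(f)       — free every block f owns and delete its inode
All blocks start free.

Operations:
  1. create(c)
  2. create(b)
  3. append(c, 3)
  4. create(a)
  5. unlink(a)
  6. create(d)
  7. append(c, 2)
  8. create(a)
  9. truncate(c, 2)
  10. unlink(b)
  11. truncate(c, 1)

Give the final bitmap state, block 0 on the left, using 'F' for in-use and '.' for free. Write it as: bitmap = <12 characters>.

  1. create(c)  ⇒  F...........  {c→[0]}
  2. create(b)  ⇒  FF..........  {b→[1]; c→[0]}
  3. append(c, 3)  ⇒  FFFFF.......  {b→[1]; c→[0, 2, 3, 4]}
  4. create(a)  ⇒  FFFFFF......  {a→[5]; b→[1]; c→[0, 2, 3, 4]}
  5. unlink(a)  ⇒  FFFFF.......  {b→[1]; c→[0, 2, 3, 4]}
  6. create(d)  ⇒  FFFFFF......  {b→[1]; c→[0, 2, 3, 4]; d→[5]}
  7. append(c, 2)  ⇒  FFFFFFFF....  {b→[1]; c→[0, 2, 3, 4, 6, 7]; d→[5]}
  8. create(a)  ⇒  FFFFFFFFF...  {a→[8]; b→[1]; c→[0, 2, 3, 4, 6, 7]; d→[5]}
  9. truncate(c, 2)  ⇒  FFF..F..F...  {a→[8]; b→[1]; c→[0, 2]; d→[5]}
  10. unlink(b)  ⇒  F.F..F..F...  {a→[8]; c→[0, 2]; d→[5]}
  11. truncate(c, 1)  ⇒  F....F..F...  {a→[8]; c→[0]; d→[5]}

bitmap = F....F..F...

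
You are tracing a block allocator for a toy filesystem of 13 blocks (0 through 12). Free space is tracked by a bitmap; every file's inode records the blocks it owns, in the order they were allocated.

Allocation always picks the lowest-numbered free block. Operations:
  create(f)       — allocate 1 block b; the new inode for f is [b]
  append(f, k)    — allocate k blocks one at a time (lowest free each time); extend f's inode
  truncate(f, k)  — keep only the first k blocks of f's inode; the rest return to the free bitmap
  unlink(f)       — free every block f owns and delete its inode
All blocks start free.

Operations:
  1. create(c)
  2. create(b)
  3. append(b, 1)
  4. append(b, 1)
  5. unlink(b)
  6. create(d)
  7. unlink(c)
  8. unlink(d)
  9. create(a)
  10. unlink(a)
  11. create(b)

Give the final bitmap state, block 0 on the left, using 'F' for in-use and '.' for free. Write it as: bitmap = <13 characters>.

bitmap = F............

[1] create(c) — c=0 (map F............)
[2] create(b) — b=1 c=0 (map FF...........)
[3] append(b, 1) — b=1,2 c=0 (map FFF..........)
[4] append(b, 1) — b=1,2,3 c=0 (map FFFF.........)
[5] unlink(b) — c=0 (map F............)
[6] create(d) — c=0 d=1 (map FF...........)
[7] unlink(c) — d=1 (map .F...........)
[8] unlink(d) —  (map .............)
[9] create(a) — a=0 (map F............)
[10] unlink(a) —  (map .............)
[11] create(b) — b=0 (map F............)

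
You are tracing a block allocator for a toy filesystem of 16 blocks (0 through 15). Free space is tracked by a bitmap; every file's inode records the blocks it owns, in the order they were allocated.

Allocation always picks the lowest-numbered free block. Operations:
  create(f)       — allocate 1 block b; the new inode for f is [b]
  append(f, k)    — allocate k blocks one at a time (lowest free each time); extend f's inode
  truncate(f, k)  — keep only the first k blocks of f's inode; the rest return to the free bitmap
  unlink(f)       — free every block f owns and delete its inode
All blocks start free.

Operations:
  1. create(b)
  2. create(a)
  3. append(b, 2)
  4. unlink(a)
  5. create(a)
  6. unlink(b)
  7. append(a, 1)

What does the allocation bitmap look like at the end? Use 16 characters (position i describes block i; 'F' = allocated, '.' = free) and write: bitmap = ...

bitmap = FF..............

  1. create(b)  ⇒  F...............  {b→[0]}
  2. create(a)  ⇒  FF..............  {a→[1]; b→[0]}
  3. append(b, 2)  ⇒  FFFF............  {a→[1]; b→[0, 2, 3]}
  4. unlink(a)  ⇒  F.FF............  {b→[0, 2, 3]}
  5. create(a)  ⇒  FFFF............  {a→[1]; b→[0, 2, 3]}
  6. unlink(b)  ⇒  .F..............  {a→[1]}
  7. append(a, 1)  ⇒  FF..............  {a→[1, 0]}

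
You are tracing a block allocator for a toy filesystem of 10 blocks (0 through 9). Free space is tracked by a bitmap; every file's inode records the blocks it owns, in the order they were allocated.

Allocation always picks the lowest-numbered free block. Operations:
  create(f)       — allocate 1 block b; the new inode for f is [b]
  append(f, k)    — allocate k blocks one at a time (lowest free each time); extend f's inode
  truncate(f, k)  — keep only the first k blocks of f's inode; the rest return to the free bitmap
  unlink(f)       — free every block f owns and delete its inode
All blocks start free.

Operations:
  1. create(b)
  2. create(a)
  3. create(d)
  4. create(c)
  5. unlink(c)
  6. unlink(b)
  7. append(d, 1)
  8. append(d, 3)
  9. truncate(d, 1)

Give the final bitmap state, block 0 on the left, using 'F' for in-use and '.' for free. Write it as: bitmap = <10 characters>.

[1] create(b) — b=0 (map F.........)
[2] create(a) — a=1 b=0 (map FF........)
[3] create(d) — a=1 b=0 d=2 (map FFF.......)
[4] create(c) — a=1 b=0 c=3 d=2 (map FFFF......)
[5] unlink(c) — a=1 b=0 d=2 (map FFF.......)
[6] unlink(b) — a=1 d=2 (map .FF.......)
[7] append(d, 1) — a=1 d=2,0 (map FFF.......)
[8] append(d, 3) — a=1 d=2,0,3,4,5 (map FFFFFF....)
[9] truncate(d, 1) — a=1 d=2 (map .FF.......)

bitmap = .FF.......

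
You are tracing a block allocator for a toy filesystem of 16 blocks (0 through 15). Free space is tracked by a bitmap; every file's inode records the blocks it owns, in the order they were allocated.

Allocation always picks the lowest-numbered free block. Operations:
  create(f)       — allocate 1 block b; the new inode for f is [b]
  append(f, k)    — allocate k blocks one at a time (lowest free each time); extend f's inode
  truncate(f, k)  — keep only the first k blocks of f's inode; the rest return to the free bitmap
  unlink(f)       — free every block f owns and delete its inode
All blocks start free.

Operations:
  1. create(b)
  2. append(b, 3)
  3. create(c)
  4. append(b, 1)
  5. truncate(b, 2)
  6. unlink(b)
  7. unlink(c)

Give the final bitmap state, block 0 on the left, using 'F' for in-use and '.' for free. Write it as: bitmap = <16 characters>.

bitmap = ................

after create(b) → b:[0]  free=[F...............]
after append(b, 3) → b:[0, 1, 2, 3]  free=[FFFF............]
after create(c) → b:[0, 1, 2, 3], c:[4]  free=[FFFFF...........]
after append(b, 1) → b:[0, 1, 2, 3, 5], c:[4]  free=[FFFFFF..........]
after truncate(b, 2) → b:[0, 1], c:[4]  free=[FF..F...........]
after unlink(b) → c:[4]  free=[....F...........]
after unlink(c) →   free=[................]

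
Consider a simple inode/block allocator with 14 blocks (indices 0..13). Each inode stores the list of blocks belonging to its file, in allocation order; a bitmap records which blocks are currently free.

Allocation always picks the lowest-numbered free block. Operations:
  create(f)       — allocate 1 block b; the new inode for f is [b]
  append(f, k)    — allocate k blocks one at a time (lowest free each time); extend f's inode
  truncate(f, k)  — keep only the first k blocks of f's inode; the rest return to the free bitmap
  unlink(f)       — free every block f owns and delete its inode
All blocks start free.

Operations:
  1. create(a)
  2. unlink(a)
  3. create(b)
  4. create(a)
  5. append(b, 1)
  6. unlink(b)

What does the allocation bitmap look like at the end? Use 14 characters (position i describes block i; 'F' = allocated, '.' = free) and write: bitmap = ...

after create(a) → a:[0]  free=[F.............]
after unlink(a) →   free=[..............]
after create(b) → b:[0]  free=[F.............]
after create(a) → a:[1], b:[0]  free=[FF............]
after append(b, 1) → a:[1], b:[0, 2]  free=[FFF...........]
after unlink(b) → a:[1]  free=[.F............]

bitmap = .F............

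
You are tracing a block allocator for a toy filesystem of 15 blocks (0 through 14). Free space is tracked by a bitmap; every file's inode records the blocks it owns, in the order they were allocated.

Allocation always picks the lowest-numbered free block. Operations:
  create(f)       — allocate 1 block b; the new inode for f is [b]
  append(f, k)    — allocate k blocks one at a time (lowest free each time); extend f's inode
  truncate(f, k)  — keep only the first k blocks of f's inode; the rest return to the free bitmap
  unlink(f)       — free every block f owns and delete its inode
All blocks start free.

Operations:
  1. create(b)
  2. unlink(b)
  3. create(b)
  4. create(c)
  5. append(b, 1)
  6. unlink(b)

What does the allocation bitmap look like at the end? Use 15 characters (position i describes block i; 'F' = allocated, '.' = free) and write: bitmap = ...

bitmap = .F.............

[1] create(b) — b=0 (map F..............)
[2] unlink(b) —  (map ...............)
[3] create(b) — b=0 (map F..............)
[4] create(c) — b=0 c=1 (map FF.............)
[5] append(b, 1) — b=0,2 c=1 (map FFF............)
[6] unlink(b) — c=1 (map .F.............)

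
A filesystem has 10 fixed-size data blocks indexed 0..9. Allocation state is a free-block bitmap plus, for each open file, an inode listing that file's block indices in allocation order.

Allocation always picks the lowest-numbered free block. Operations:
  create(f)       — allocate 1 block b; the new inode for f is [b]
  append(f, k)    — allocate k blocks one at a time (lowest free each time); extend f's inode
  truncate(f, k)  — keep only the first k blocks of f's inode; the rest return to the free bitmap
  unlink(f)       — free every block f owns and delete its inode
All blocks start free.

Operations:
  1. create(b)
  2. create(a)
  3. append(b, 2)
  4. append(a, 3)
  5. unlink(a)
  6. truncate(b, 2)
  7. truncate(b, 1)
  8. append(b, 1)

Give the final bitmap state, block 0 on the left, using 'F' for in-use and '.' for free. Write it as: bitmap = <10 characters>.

bitmap = FF........

after create(b) → b:[0]  free=[F.........]
after create(a) → a:[1], b:[0]  free=[FF........]
after append(b, 2) → a:[1], b:[0, 2, 3]  free=[FFFF......]
after append(a, 3) → a:[1, 4, 5, 6], b:[0, 2, 3]  free=[FFFFFFF...]
after unlink(a) → b:[0, 2, 3]  free=[F.FF......]
after truncate(b, 2) → b:[0, 2]  free=[F.F.......]
after truncate(b, 1) → b:[0]  free=[F.........]
after append(b, 1) → b:[0, 1]  free=[FF........]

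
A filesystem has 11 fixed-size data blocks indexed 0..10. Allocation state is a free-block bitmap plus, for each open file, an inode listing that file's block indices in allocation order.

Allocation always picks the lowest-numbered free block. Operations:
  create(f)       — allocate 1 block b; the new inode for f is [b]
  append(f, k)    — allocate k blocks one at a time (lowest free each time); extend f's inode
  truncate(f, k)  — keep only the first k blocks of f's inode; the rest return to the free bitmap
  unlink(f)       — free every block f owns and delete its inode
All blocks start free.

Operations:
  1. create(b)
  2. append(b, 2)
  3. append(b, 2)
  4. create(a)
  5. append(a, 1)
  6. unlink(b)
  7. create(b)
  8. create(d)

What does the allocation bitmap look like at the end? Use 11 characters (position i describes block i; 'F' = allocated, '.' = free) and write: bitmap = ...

bitmap = FF...FF....

[1] create(b) — b=0 (map F..........)
[2] append(b, 2) — b=0,1,2 (map FFF........)
[3] append(b, 2) — b=0,1,2,3,4 (map FFFFF......)
[4] create(a) — a=5 b=0,1,2,3,4 (map FFFFFF.....)
[5] append(a, 1) — a=5,6 b=0,1,2,3,4 (map FFFFFFF....)
[6] unlink(b) — a=5,6 (map .....FF....)
[7] create(b) — a=5,6 b=0 (map F....FF....)
[8] create(d) — a=5,6 b=0 d=1 (map FF...FF....)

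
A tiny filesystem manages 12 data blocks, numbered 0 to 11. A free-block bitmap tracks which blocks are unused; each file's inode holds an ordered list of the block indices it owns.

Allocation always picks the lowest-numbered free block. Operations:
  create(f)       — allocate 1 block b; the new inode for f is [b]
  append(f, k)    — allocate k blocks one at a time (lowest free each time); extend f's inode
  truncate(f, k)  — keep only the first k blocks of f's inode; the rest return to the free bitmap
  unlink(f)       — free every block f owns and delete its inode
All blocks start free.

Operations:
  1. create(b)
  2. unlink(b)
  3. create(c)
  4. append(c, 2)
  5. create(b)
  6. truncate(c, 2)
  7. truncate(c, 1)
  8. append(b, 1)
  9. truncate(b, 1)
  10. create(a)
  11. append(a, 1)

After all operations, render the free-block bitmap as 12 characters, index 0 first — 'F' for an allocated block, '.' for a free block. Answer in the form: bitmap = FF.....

bitmap = FFFF........

create(b): bitmap=F........... | b=[0]
unlink(b): bitmap=............ | 
create(c): bitmap=F........... | c=[0]
append(c, 2): bitmap=FFF......... | c=[0, 1, 2]
create(b): bitmap=FFFF........ | b=[3] c=[0, 1, 2]
truncate(c, 2): bitmap=FF.F........ | b=[3] c=[0, 1]
truncate(c, 1): bitmap=F..F........ | b=[3] c=[0]
append(b, 1): bitmap=FF.F........ | b=[3, 1] c=[0]
truncate(b, 1): bitmap=F..F........ | b=[3] c=[0]
create(a): bitmap=FF.F........ | a=[1] b=[3] c=[0]
append(a, 1): bitmap=FFFF........ | a=[1, 2] b=[3] c=[0]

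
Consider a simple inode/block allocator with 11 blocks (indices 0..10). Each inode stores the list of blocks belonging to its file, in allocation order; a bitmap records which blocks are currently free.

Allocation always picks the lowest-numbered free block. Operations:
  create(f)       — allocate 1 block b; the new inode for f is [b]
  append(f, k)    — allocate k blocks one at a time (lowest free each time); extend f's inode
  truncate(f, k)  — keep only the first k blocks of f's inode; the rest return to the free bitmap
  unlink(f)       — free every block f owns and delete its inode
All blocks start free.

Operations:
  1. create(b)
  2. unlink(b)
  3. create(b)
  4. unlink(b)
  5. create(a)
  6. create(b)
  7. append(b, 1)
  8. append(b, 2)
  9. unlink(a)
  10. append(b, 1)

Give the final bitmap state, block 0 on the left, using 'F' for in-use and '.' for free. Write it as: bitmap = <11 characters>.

create(b): bitmap=F.......... | b=[0]
unlink(b): bitmap=........... | 
create(b): bitmap=F.......... | b=[0]
unlink(b): bitmap=........... | 
create(a): bitmap=F.......... | a=[0]
create(b): bitmap=FF......... | a=[0] b=[1]
append(b, 1): bitmap=FFF........ | a=[0] b=[1, 2]
append(b, 2): bitmap=FFFFF...... | a=[0] b=[1, 2, 3, 4]
unlink(a): bitmap=.FFFF...... | b=[1, 2, 3, 4]
append(b, 1): bitmap=FFFFF...... | b=[1, 2, 3, 4, 0]

bitmap = FFFFF......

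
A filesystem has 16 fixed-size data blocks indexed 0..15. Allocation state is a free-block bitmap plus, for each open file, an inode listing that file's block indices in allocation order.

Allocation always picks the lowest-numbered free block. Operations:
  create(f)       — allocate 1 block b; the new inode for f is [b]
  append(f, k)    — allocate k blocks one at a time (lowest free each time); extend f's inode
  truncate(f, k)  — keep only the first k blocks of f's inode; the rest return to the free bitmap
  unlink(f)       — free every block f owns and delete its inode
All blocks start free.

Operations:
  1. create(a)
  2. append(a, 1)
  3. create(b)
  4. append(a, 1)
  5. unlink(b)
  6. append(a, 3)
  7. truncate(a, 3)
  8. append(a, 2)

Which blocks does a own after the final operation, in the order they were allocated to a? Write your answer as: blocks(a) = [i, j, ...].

blocks(a) = [0, 1, 3, 2, 4]

after create(a) → a:[0]  free=[F...............]
after append(a, 1) → a:[0, 1]  free=[FF..............]
after create(b) → a:[0, 1], b:[2]  free=[FFF.............]
after append(a, 1) → a:[0, 1, 3], b:[2]  free=[FFFF............]
after unlink(b) → a:[0, 1, 3]  free=[FF.F............]
after append(a, 3) → a:[0, 1, 3, 2, 4, 5]  free=[FFFFFF..........]
after truncate(a, 3) → a:[0, 1, 3]  free=[FF.F............]
after append(a, 2) → a:[0, 1, 3, 2, 4]  free=[FFFFF...........]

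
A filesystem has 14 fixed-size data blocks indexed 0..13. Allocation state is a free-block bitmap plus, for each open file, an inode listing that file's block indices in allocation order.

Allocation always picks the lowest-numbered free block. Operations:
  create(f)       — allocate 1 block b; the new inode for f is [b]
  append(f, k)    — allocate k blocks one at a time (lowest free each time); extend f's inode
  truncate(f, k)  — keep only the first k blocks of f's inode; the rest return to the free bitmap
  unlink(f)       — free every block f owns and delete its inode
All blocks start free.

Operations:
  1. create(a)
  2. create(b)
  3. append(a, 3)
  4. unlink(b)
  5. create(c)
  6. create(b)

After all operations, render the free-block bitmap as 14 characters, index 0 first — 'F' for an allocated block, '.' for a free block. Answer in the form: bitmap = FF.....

bitmap = FFFFFF........

[1] create(a) — a=0 (map F.............)
[2] create(b) — a=0 b=1 (map FF............)
[3] append(a, 3) — a=0,2,3,4 b=1 (map FFFFF.........)
[4] unlink(b) — a=0,2,3,4 (map F.FFF.........)
[5] create(c) — a=0,2,3,4 c=1 (map FFFFF.........)
[6] create(b) — a=0,2,3,4 b=5 c=1 (map FFFFFF........)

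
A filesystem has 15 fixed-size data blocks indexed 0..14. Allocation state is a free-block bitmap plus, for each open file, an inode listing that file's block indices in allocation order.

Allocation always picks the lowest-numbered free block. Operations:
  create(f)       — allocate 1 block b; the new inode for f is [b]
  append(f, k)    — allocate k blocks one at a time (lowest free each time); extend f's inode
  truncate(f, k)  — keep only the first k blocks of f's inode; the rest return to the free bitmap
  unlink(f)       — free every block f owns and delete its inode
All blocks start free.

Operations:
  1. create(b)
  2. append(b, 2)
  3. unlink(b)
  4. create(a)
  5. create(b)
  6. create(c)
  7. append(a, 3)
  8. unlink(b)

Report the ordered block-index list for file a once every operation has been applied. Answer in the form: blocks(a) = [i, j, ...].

blocks(a) = [0, 3, 4, 5]

  1. create(b)  ⇒  F..............  {b→[0]}
  2. append(b, 2)  ⇒  FFF............  {b→[0, 1, 2]}
  3. unlink(b)  ⇒  ...............  {}
  4. create(a)  ⇒  F..............  {a→[0]}
  5. create(b)  ⇒  FF.............  {a→[0]; b→[1]}
  6. create(c)  ⇒  FFF............  {a→[0]; b→[1]; c→[2]}
  7. append(a, 3)  ⇒  FFFFFF.........  {a→[0, 3, 4, 5]; b→[1]; c→[2]}
  8. unlink(b)  ⇒  F.FFFF.........  {a→[0, 3, 4, 5]; c→[2]}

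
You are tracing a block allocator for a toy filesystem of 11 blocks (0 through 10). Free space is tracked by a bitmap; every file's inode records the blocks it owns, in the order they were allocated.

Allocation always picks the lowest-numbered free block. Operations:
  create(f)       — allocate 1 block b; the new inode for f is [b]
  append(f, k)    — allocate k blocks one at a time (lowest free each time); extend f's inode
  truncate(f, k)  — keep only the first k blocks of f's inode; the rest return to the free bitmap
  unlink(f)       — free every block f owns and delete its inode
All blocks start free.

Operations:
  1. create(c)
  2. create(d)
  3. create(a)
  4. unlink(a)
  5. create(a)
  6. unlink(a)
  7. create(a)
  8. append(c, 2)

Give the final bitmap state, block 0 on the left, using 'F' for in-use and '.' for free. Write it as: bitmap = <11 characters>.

after create(c) → c:[0]  free=[F..........]
after create(d) → c:[0], d:[1]  free=[FF.........]
after create(a) → a:[2], c:[0], d:[1]  free=[FFF........]
after unlink(a) → c:[0], d:[1]  free=[FF.........]
after create(a) → a:[2], c:[0], d:[1]  free=[FFF........]
after unlink(a) → c:[0], d:[1]  free=[FF.........]
after create(a) → a:[2], c:[0], d:[1]  free=[FFF........]
after append(c, 2) → a:[2], c:[0, 3, 4], d:[1]  free=[FFFFF......]

bitmap = FFFFF......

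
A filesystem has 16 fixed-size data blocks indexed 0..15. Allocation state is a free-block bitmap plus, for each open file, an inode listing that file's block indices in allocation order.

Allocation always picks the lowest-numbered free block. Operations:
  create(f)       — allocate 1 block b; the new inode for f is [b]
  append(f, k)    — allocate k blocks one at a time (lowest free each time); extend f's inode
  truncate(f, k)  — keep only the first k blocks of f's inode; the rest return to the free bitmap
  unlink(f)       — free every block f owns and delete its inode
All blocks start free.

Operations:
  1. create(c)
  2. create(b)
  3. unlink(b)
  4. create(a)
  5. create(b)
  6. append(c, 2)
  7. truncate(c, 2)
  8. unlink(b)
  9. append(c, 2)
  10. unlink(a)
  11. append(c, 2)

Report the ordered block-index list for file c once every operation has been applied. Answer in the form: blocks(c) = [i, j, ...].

blocks(c) = [0, 3, 2, 4, 1, 5]

  1. create(c)  ⇒  F...............  {c→[0]}
  2. create(b)  ⇒  FF..............  {b→[1]; c→[0]}
  3. unlink(b)  ⇒  F...............  {c→[0]}
  4. create(a)  ⇒  FF..............  {a→[1]; c→[0]}
  5. create(b)  ⇒  FFF.............  {a→[1]; b→[2]; c→[0]}
  6. append(c, 2)  ⇒  FFFFF...........  {a→[1]; b→[2]; c→[0, 3, 4]}
  7. truncate(c, 2)  ⇒  FFFF............  {a→[1]; b→[2]; c→[0, 3]}
  8. unlink(b)  ⇒  FF.F............  {a→[1]; c→[0, 3]}
  9. append(c, 2)  ⇒  FFFFF...........  {a→[1]; c→[0, 3, 2, 4]}
  10. unlink(a)  ⇒  F.FFF...........  {c→[0, 3, 2, 4]}
  11. append(c, 2)  ⇒  FFFFFF..........  {c→[0, 3, 2, 4, 1, 5]}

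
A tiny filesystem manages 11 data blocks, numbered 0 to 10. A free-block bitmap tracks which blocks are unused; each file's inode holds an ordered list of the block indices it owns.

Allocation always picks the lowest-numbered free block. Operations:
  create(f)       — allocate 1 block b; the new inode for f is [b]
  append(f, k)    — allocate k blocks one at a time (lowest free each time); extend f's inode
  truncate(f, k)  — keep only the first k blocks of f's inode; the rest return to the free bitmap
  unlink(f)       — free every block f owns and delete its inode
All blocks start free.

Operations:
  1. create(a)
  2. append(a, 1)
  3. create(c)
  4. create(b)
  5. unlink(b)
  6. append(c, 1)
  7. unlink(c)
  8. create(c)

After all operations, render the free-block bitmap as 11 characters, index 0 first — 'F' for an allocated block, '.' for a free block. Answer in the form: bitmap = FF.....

create(a): bitmap=F.......... | a=[0]
append(a, 1): bitmap=FF......... | a=[0, 1]
create(c): bitmap=FFF........ | a=[0, 1] c=[2]
create(b): bitmap=FFFF....... | a=[0, 1] b=[3] c=[2]
unlink(b): bitmap=FFF........ | a=[0, 1] c=[2]
append(c, 1): bitmap=FFFF....... | a=[0, 1] c=[2, 3]
unlink(c): bitmap=FF......... | a=[0, 1]
create(c): bitmap=FFF........ | a=[0, 1] c=[2]

bitmap = FFF........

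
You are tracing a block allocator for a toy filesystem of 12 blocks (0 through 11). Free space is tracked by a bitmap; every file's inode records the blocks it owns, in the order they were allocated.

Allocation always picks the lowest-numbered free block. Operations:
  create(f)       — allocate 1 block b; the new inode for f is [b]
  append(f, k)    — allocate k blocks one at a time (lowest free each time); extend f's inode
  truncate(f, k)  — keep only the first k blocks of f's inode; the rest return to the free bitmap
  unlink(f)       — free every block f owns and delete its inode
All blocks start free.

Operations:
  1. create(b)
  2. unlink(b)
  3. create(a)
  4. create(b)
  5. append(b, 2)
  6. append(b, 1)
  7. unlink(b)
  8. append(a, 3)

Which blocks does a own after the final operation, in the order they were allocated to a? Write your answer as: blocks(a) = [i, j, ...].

blocks(a) = [0, 1, 2, 3]

after create(b) → b:[0]  free=[F...........]
after unlink(b) →   free=[............]
after create(a) → a:[0]  free=[F...........]
after create(b) → a:[0], b:[1]  free=[FF..........]
after append(b, 2) → a:[0], b:[1, 2, 3]  free=[FFFF........]
after append(b, 1) → a:[0], b:[1, 2, 3, 4]  free=[FFFFF.......]
after unlink(b) → a:[0]  free=[F...........]
after append(a, 3) → a:[0, 1, 2, 3]  free=[FFFF........]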